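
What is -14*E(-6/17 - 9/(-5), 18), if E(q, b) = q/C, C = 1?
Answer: -1722/85 ≈ -20.259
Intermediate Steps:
E(q, b) = q (E(q, b) = q/1 = q*1 = q)
-14*E(-6/17 - 9/(-5), 18) = -14*(-6/17 - 9/(-5)) = -14*(-6*1/17 - 9*(-⅕)) = -14*(-6/17 + 9/5) = -14*123/85 = -1722/85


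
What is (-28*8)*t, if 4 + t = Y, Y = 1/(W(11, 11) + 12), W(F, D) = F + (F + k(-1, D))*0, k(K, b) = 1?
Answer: 20384/23 ≈ 886.26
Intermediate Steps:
W(F, D) = F (W(F, D) = F + (F + 1)*0 = F + (1 + F)*0 = F + 0 = F)
Y = 1/23 (Y = 1/(11 + 12) = 1/23 ≈ 0.043478)
t = -91/23 (t = -4 + 1/23 = -91/23 ≈ -3.9565)
(-28*8)*t = -28*8*(-91/23) = -224*(-91/23) = 20384/23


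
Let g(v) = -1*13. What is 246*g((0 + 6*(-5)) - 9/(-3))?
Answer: -3198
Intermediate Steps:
g(v) = -13
246*g((0 + 6*(-5)) - 9/(-3)) = 246*(-13) = -3198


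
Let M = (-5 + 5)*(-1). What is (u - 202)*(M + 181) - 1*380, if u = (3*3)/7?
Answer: -256965/7 ≈ -36709.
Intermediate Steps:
M = 0 (M = 0*(-1) = 0)
u = 9/7 (u = 9*(⅐) = 9/7 ≈ 1.2857)
(u - 202)*(M + 181) - 1*380 = (9/7 - 202)*(0 + 181) - 1*380 = -1405/7*181 - 380 = -254305/7 - 380 = -256965/7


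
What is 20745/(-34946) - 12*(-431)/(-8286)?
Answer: -58772297/48260426 ≈ -1.2178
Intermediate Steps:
20745/(-34946) - 12*(-431)/(-8286) = 20745*(-1/34946) + 5172*(-1/8286) = -20745/34946 - 862/1381 = -58772297/48260426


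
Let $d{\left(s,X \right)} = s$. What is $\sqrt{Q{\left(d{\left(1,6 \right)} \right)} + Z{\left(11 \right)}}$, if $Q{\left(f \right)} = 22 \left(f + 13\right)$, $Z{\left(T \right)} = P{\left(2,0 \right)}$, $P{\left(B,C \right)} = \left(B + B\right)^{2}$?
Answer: $18$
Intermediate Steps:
$P{\left(B,C \right)} = 4 B^{2}$ ($P{\left(B,C \right)} = \left(2 B\right)^{2} = 4 B^{2}$)
$Z{\left(T \right)} = 16$ ($Z{\left(T \right)} = 4 \cdot 2^{2} = 4 \cdot 4 = 16$)
$Q{\left(f \right)} = 286 + 22 f$ ($Q{\left(f \right)} = 22 \left(13 + f\right) = 286 + 22 f$)
$\sqrt{Q{\left(d{\left(1,6 \right)} \right)} + Z{\left(11 \right)}} = \sqrt{\left(286 + 22 \cdot 1\right) + 16} = \sqrt{\left(286 + 22\right) + 16} = \sqrt{308 + 16} = \sqrt{324} = 18$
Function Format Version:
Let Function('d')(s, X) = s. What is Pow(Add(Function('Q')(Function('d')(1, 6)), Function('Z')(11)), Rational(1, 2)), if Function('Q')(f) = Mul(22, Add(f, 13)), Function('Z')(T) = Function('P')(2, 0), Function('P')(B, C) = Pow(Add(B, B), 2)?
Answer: 18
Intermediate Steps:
Function('P')(B, C) = Mul(4, Pow(B, 2)) (Function('P')(B, C) = Pow(Mul(2, B), 2) = Mul(4, Pow(B, 2)))
Function('Z')(T) = 16 (Function('Z')(T) = Mul(4, Pow(2, 2)) = Mul(4, 4) = 16)
Function('Q')(f) = Add(286, Mul(22, f)) (Function('Q')(f) = Mul(22, Add(13, f)) = Add(286, Mul(22, f)))
Pow(Add(Function('Q')(Function('d')(1, 6)), Function('Z')(11)), Rational(1, 2)) = Pow(Add(Add(286, Mul(22, 1)), 16), Rational(1, 2)) = Pow(Add(Add(286, 22), 16), Rational(1, 2)) = Pow(Add(308, 16), Rational(1, 2)) = Pow(324, Rational(1, 2)) = 18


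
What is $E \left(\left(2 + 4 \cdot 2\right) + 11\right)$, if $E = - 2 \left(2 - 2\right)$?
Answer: $0$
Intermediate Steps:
$E = 0$ ($E = \left(-2\right) 0 = 0$)
$E \left(\left(2 + 4 \cdot 2\right) + 11\right) = 0 \left(\left(2 + 4 \cdot 2\right) + 11\right) = 0 \left(\left(2 + 8\right) + 11\right) = 0 \left(10 + 11\right) = 0 \cdot 21 = 0$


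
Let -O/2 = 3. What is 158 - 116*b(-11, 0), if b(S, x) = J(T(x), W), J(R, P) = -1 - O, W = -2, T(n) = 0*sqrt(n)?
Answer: -422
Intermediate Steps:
O = -6 (O = -2*3 = -6)
T(n) = 0
J(R, P) = 5 (J(R, P) = -1 - 1*(-6) = -1 + 6 = 5)
b(S, x) = 5
158 - 116*b(-11, 0) = 158 - 116*5 = 158 - 580 = -422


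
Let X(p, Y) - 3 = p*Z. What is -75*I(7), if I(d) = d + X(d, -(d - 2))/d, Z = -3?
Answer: -2325/7 ≈ -332.14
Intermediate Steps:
X(p, Y) = 3 - 3*p (X(p, Y) = 3 + p*(-3) = 3 - 3*p)
I(d) = d + (3 - 3*d)/d
-75*I(7) = -75*(-3 + 7 + 3/7) = -75*31/7 = -2325/7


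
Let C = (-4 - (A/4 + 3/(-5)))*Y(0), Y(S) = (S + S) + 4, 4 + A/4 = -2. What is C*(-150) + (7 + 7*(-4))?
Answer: -1581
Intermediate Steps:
A = -24 (A = -16 + 4*(-2) = -16 - 8 = -24)
Y(S) = 4 + 2*S (Y(S) = 2*S + 4 = 4 + 2*S)
C = 52/5 (C = (-4 - (-24/4 + 3/(-5)))*(4 + 2*0) = (-4 - (-24*1/4 + 3*(-1/5)))*(4 + 0) = (-4 - (-6 - 3/5))*4 = (-4 - 1*(-33/5))*4 = (-4 + 33/5)*4 = (13/5)*4 = 52/5 ≈ 10.400)
C*(-150) + (7 + 7*(-4)) = (52/5)*(-150) + (7 + 7*(-4)) = -1560 + (7 - 28) = -1560 - 21 = -1581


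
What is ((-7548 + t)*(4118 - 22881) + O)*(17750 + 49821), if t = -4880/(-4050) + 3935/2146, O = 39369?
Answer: 286765664119857559/29970 ≈ 9.5684e+12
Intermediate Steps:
t = 2640923/869130 (t = -4880*(-1/4050) + 3935*(1/2146) = 488/405 + 3935/2146 = 2640923/869130 ≈ 3.0386)
((-7548 + t)*(4118 - 22881) + O)*(17750 + 49821) = ((-7548 + 2640923/869130)*(4118 - 22881) + 39369)*(17750 + 49821) = (-6557552317/869130*(-18763) + 39369)*67571 = (4242736349099/29970 + 39369)*67571 = (4243916238029/29970)*67571 = 286765664119857559/29970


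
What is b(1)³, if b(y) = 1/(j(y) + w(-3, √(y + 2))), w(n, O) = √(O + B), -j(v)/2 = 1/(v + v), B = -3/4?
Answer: -8/(2 - √(-3 + 4*√3))³ ≈ -1.3648e+6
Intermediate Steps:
B = -¾ (B = -3*¼ = -¾ ≈ -0.75000)
j(v) = -1/v (j(v) = -2/(v + v) = -2*1/(2*v) = -1/v)
w(n, O) = √(-¾ + O) (w(n, O) = √(O - ¾) = √(-¾ + O))
b(y) = 1/(√(-3 + 4*√(2 + y))/2 - 1/y) (b(y) = 1/(-1/y + √(-3 + 4*√(y + 2))/2) = 1/(-1/y + √(-3 + 4*√(2 + y))/2) = 1/(√(-3 + 4*√(2 + y))/2 - 1/y))
b(1)³ = (2*1/(-2 + 1*√(-3 + 4*√(2 + 1))))³ = (2*1/(-2 + 1*√(-3 + 4*√3)))³ = (2*1/(-2 + √(-3 + 4*√3)))³ = (2/(-2 + √(-3 + 4*√3)))³ = 8/(-2 + √(-3 + 4*√3))³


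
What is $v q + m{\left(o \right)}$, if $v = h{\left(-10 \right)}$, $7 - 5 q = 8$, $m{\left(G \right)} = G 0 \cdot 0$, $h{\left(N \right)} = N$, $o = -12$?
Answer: $2$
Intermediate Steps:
$m{\left(G \right)} = 0$ ($m{\left(G \right)} = 0 \cdot 0 = 0$)
$q = - \frac{1}{5}$ ($q = \frac{7}{5} - \frac{8}{5} = - \frac{1}{5} \approx -0.2$)
$v = -10$
$v q + m{\left(o \right)} = \left(-10\right) \left(- \frac{1}{5}\right) + 0 = 2 + 0 = 2$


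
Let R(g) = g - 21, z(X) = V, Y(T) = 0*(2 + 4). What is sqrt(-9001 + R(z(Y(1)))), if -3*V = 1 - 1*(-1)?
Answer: 2*I*sqrt(20301)/3 ≈ 94.988*I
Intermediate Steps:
Y(T) = 0 (Y(T) = 0*6 = 0)
V = -2/3 (V = -(1 - 1*(-1))/3 = -(1 + 1)/3 = -1/3*2 = -2/3 ≈ -0.66667)
z(X) = -2/3
R(g) = -21 + g
sqrt(-9001 + R(z(Y(1)))) = sqrt(-9001 + (-21 - 2/3)) = sqrt(-9001 - 65/3) = sqrt(-27068/3) = 2*I*sqrt(20301)/3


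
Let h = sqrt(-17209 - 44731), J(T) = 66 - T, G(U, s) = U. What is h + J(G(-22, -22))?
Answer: 88 + 2*I*sqrt(15485) ≈ 88.0 + 248.88*I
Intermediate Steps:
h = 2*I*sqrt(15485) (h = sqrt(-61940) = 2*I*sqrt(15485) ≈ 248.88*I)
h + J(G(-22, -22)) = 2*I*sqrt(15485) + (66 - 1*(-22)) = 2*I*sqrt(15485) + (66 + 22) = 2*I*sqrt(15485) + 88 = 88 + 2*I*sqrt(15485)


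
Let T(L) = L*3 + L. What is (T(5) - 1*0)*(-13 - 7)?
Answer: -400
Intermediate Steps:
T(L) = 4*L (T(L) = 3*L + L = 4*L)
(T(5) - 1*0)*(-13 - 7) = (4*5 - 1*0)*(-13 - 7) = (20 + 0)*(-20) = 20*(-20) = -400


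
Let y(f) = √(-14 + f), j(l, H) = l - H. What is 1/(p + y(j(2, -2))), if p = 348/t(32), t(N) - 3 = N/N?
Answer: 87/7579 - I*√10/7579 ≈ 0.011479 - 0.00041724*I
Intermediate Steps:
t(N) = 4 (t(N) = 3 + N/N = 3 + 1 = 4)
p = 87 (p = 348/4 = 348*(¼) = 87)
1/(p + y(j(2, -2))) = 1/(87 + √(-14 + (2 - 1*(-2)))) = 1/(87 + √(-14 + (2 + 2))) = 1/(87 + √(-14 + 4)) = 1/(87 + √(-10)) = 1/(87 + I*√10)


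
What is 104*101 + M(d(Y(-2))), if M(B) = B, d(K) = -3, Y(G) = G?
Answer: 10501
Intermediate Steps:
104*101 + M(d(Y(-2))) = 104*101 - 3 = 10504 - 3 = 10501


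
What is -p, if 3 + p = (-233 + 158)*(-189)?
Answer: -14172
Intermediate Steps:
p = 14172 (p = -3 + (-233 + 158)*(-189) = -3 - 75*(-189) = -3 + 14175 = 14172)
-p = -1*14172 = -14172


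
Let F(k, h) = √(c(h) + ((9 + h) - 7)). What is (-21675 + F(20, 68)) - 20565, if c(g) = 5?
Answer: -42240 + 5*√3 ≈ -42231.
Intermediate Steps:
F(k, h) = √(7 + h) (F(k, h) = √(5 + ((9 + h) - 7)) = √(5 + (2 + h)) = √(7 + h))
(-21675 + F(20, 68)) - 20565 = (-21675 + √(7 + 68)) - 20565 = (-21675 + √75) - 20565 = (-21675 + 5*√3) - 20565 = -42240 + 5*√3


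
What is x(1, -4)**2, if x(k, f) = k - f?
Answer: 25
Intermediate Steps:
x(1, -4)**2 = (1 - 1*(-4))**2 = (1 + 4)**2 = 5**2 = 25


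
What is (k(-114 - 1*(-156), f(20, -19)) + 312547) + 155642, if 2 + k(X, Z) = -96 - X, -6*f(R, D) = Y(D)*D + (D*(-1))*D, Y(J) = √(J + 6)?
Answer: 468049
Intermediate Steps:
Y(J) = √(6 + J)
f(R, D) = D²/6 - D*√(6 + D)/6 (f(R, D) = -(√(6 + D)*D + (D*(-1))*D)/6 = -(D*√(6 + D) + (-D)*D)/6 = -(D*√(6 + D) - D²)/6 = -(-D² + D*√(6 + D))/6 = D²/6 - D*√(6 + D)/6)
k(X, Z) = -98 - X (k(X, Z) = -2 + (-96 - X) = -98 - X)
(k(-114 - 1*(-156), f(20, -19)) + 312547) + 155642 = ((-98 - (-114 - 1*(-156))) + 312547) + 155642 = ((-98 - (-114 + 156)) + 312547) + 155642 = ((-98 - 1*42) + 312547) + 155642 = ((-98 - 42) + 312547) + 155642 = (-140 + 312547) + 155642 = 312407 + 155642 = 468049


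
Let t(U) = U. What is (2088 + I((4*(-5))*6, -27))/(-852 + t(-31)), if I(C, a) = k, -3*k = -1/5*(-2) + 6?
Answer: -31288/13245 ≈ -2.3623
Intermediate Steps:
k = -32/15 (k = -(-1/5*(-2) + 6)/3 = -(-1*⅕*(-2) + 6)/3 = -(-⅕*(-2) + 6)/3 = -(⅖ + 6)/3 = -⅓*32/5 = -32/15 ≈ -2.1333)
I(C, a) = -32/15
(2088 + I((4*(-5))*6, -27))/(-852 + t(-31)) = (2088 - 32/15)/(-852 - 31) = (31288/15)/(-883) = (31288/15)*(-1/883) = -31288/13245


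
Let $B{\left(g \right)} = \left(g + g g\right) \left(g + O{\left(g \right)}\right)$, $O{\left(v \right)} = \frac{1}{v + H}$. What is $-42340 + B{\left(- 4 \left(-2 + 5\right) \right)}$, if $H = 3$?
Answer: $- \frac{131816}{3} \approx -43939.0$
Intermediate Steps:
$O{\left(v \right)} = \frac{1}{3 + v}$ ($O{\left(v \right)} = \frac{1}{v + 3} = \frac{1}{3 + v}$)
$B{\left(g \right)} = \left(g + g^{2}\right) \left(g + \frac{1}{3 + g}\right)$ ($B{\left(g \right)} = \left(g + g g\right) \left(g + \frac{1}{3 + g}\right) = \left(g + g^{2}\right) \left(g + \frac{1}{3 + g}\right)$)
$-42340 + B{\left(- 4 \left(-2 + 5\right) \right)} = -42340 + \frac{- 4 \left(-2 + 5\right) \left(1 - 4 \left(-2 + 5\right) + - 4 \left(-2 + 5\right) \left(1 - 4 \left(-2 + 5\right)\right) \left(3 - 4 \left(-2 + 5\right)\right)\right)}{3 - 4 \left(-2 + 5\right)} = -42340 + \frac{\left(-4\right) 3 \left(1 - 12 + \left(-4\right) 3 \left(1 - 12\right) \left(3 - 12\right)\right)}{3 - 12} = -42340 - \frac{12 \left(1 - 12 - 12 \left(1 - 12\right) \left(3 - 12\right)\right)}{3 - 12} = -42340 - \frac{12 \left(1 - 12 - \left(-132\right) \left(-9\right)\right)}{-9} = -42340 - - \frac{4 \left(1 - 12 - 1188\right)}{3} = -42340 - \left(- \frac{4}{3}\right) \left(-1199\right) = -42340 - \frac{4796}{3} = - \frac{131816}{3}$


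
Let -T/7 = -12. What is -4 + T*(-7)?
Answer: -592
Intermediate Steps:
T = 84 (T = -7*(-12) = 84)
-4 + T*(-7) = -4 + 84*(-7) = -4 - 588 = -592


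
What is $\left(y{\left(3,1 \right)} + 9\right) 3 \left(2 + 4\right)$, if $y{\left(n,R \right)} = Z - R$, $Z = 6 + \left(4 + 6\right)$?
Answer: $432$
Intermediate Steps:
$Z = 16$ ($Z = 6 + 10 = 16$)
$y{\left(n,R \right)} = 16 - R$
$\left(y{\left(3,1 \right)} + 9\right) 3 \left(2 + 4\right) = \left(\left(16 - 1\right) + 9\right) 3 \left(2 + 4\right) = \left(\left(16 - 1\right) + 9\right) 3 \cdot 6 = \left(15 + 9\right) 18 = 24 \cdot 18 = 432$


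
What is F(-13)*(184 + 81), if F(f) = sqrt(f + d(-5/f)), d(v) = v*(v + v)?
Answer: 265*I*sqrt(2147)/13 ≈ 944.54*I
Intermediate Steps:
d(v) = 2*v**2 (d(v) = v*(2*v) = 2*v**2)
F(f) = sqrt(f + 50/f**2) (F(f) = sqrt(f + 2*(-5/f)**2) = sqrt(f + 2*(25/f**2)) = sqrt(f + 50/f**2))
F(-13)*(184 + 81) = sqrt(-13 + 50/(-13)**2)*(184 + 81) = sqrt(-13 + 50*(1/169))*265 = sqrt(-13 + 50/169)*265 = sqrt(-2147/169)*265 = (I*sqrt(2147)/13)*265 = 265*I*sqrt(2147)/13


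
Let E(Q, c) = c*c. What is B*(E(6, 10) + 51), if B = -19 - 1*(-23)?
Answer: 604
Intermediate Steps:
E(Q, c) = c²
B = 4 (B = -19 + 23 = 4)
B*(E(6, 10) + 51) = 4*(10² + 51) = 4*(100 + 51) = 4*151 = 604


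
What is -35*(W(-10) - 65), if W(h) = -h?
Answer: 1925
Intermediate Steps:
-35*(W(-10) - 65) = -35*(-1*(-10) - 65) = -35*(10 - 65) = -35*(-55) = 1925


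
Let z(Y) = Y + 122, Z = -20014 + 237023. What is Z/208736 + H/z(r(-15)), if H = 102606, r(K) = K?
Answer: 21440785979/22334752 ≈ 959.97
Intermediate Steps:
Z = 217009
z(Y) = 122 + Y
Z/208736 + H/z(r(-15)) = 217009/208736 + 102606/(122 - 15) = 217009*(1/208736) + 102606/107 = 217009/208736 + 102606*(1/107) = 217009/208736 + 102606/107 = 21440785979/22334752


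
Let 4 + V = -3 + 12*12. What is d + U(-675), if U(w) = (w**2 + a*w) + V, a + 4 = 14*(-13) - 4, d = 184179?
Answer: 768191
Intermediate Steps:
V = 137 (V = -4 + (-3 + 12*12) = -4 + (-3 + 144) = -4 + 141 = 137)
a = -190 (a = -4 + (14*(-13) - 4) = -4 + (-182 - 4) = -4 - 186 = -190)
U(w) = 137 + w**2 - 190*w (U(w) = (w**2 - 190*w) + 137 = 137 + w**2 - 190*w)
d + U(-675) = 184179 + (137 + (-675)**2 - 190*(-675)) = 184179 + (137 + 455625 + 128250) = 184179 + 584012 = 768191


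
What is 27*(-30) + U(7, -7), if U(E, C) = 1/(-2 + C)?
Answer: -7291/9 ≈ -810.11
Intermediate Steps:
27*(-30) + U(7, -7) = 27*(-30) + 1/(-2 - 7) = -810 + 1/(-9) = -810 - ⅑ = -7291/9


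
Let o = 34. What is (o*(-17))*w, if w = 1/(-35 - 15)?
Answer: 289/25 ≈ 11.560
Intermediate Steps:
w = -1/50 (w = 1/(-50) = -1/50 ≈ -0.020000)
(o*(-17))*w = (34*(-17))*(-1/50) = -578*(-1/50) = 289/25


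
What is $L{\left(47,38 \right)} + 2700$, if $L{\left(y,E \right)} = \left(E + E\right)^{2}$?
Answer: $8476$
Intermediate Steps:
$L{\left(y,E \right)} = 4 E^{2}$ ($L{\left(y,E \right)} = \left(2 E\right)^{2} = 4 E^{2}$)
$L{\left(47,38 \right)} + 2700 = 4 \cdot 38^{2} + 2700 = 4 \cdot 1444 + 2700 = 5776 + 2700 = 8476$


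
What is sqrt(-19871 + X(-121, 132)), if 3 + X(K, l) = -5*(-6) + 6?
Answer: I*sqrt(19838) ≈ 140.85*I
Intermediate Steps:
X(K, l) = 33 (X(K, l) = -3 + (-5*(-6) + 6) = -3 + (30 + 6) = -3 + 36 = 33)
sqrt(-19871 + X(-121, 132)) = sqrt(-19871 + 33) = sqrt(-19838) = I*sqrt(19838)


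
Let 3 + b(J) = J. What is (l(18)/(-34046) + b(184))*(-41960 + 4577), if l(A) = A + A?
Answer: -115182443535/17023 ≈ -6.7663e+6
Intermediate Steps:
l(A) = 2*A
b(J) = -3 + J
(l(18)/(-34046) + b(184))*(-41960 + 4577) = ((2*18)/(-34046) + (-3 + 184))*(-41960 + 4577) = (36*(-1/34046) + 181)*(-37383) = (-18/17023 + 181)*(-37383) = (3081145/17023)*(-37383) = -115182443535/17023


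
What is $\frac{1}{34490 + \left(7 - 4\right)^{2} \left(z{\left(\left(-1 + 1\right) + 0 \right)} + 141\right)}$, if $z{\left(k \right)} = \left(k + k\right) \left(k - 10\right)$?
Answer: $\frac{1}{35759} \approx 2.7965 \cdot 10^{-5}$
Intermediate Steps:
$z{\left(k \right)} = 2 k \left(-10 + k\right)$
$\frac{1}{34490 + \left(7 - 4\right)^{2} \left(z{\left(\left(-1 + 1\right) + 0 \right)} + 141\right)} = \frac{1}{34490 + \left(7 - 4\right)^{2} \left(2 \left(\left(-1 + 1\right) + 0\right) \left(-10 + \left(\left(-1 + 1\right) + 0\right)\right) + 141\right)} = \frac{1}{34490 + 3^{2} \left(2 \left(0 + 0\right) \left(-10 + \left(0 + 0\right)\right) + 141\right)} = \frac{1}{34490 + 9 \left(2 \cdot 0 \left(-10 + 0\right) + 141\right)} = \frac{1}{34490 + 9 \left(2 \cdot 0 \left(-10\right) + 141\right)} = \frac{1}{34490 + 9 \left(0 + 141\right)} = \frac{1}{34490 + 9 \cdot 141} = \frac{1}{34490 + 1269} = \frac{1}{35759}$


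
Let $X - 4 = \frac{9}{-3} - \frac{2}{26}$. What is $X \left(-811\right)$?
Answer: $- \frac{9732}{13} \approx -748.62$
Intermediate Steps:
$X = \frac{12}{13}$ ($X = 4 + \left(\frac{9}{-3} - \frac{2}{26}\right) = 4 + \left(9 \left(- \frac{1}{3}\right) - \frac{1}{13}\right) = 4 - \frac{40}{13} = \frac{12}{13} \approx 0.92308$)
$X \left(-811\right) = \frac{12}{13} \left(-811\right) = - \frac{9732}{13}$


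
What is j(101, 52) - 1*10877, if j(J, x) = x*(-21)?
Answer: -11969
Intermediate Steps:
j(J, x) = -21*x
j(101, 52) - 1*10877 = -21*52 - 1*10877 = -1092 - 10877 = -11969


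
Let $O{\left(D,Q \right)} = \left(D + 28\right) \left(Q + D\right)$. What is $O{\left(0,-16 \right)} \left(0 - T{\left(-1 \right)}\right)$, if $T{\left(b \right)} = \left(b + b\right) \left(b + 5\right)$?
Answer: $-3584$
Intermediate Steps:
$T{\left(b \right)} = 2 b \left(5 + b\right)$
$O{\left(D,Q \right)} = \left(28 + D\right) \left(D + Q\right)$
$O{\left(0,-16 \right)} \left(0 - T{\left(-1 \right)}\right) = \left(0^{2} + 28 \cdot 0 + 28 \left(-16\right) + 0 \left(-16\right)\right) \left(0 - 2 \left(-1\right) \left(5 - 1\right)\right) = \left(0 + 0 - 448 + 0\right) \left(0 - 2 \left(-1\right) 4\right) = - 448 \left(0 - -8\right) = - 448 \left(0 + 8\right) = \left(-448\right) 8 = -3584$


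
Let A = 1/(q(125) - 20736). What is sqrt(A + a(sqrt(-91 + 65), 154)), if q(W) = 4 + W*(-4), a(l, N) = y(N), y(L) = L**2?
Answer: 3*sqrt(74243897033)/5308 ≈ 154.00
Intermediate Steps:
a(l, N) = N**2
q(W) = 4 - 4*W
A = -1/21232 (A = 1/((4 - 4*125) - 20736) = 1/((4 - 500) - 20736) = 1/(-496 - 20736) = 1/(-21232) = -1/21232 ≈ -4.7099e-5)
sqrt(A + a(sqrt(-91 + 65), 154)) = sqrt(-1/21232 + 154**2) = sqrt(-1/21232 + 23716) = sqrt(503538111/21232) = 3*sqrt(74243897033)/5308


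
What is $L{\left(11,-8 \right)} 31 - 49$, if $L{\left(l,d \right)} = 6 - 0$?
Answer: $137$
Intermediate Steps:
$L{\left(l,d \right)} = 6$ ($L{\left(l,d \right)} = 6 + 0 = 6$)
$L{\left(11,-8 \right)} 31 - 49 = 6 \cdot 31 - 49 = 186 - 49 = 137$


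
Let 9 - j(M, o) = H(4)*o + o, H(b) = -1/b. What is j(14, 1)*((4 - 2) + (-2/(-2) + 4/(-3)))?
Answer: 55/4 ≈ 13.750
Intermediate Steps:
j(M, o) = 9 - 3*o/4 (j(M, o) = 9 - ((-1/4)*o + o) = 9 - ((-1*¼)*o + o) = 9 - (-o/4 + o) = 9 - 3*o/4)
j(14, 1)*((4 - 2) + (-2/(-2) + 4/(-3))) = (9 - ¾*1)*((4 - 2) + (-2/(-2) + 4/(-3))) = (9 - ¾)*(2 + (-2*(-½) + 4*(-⅓))) = 33*(2 + (1 - 4/3))/4 = 33*(2 - ⅓)/4 = (33/4)*(5/3) = 55/4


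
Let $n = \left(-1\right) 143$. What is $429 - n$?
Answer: $572$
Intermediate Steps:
$n = -143$
$429 - n = 429 - -143 = 429 + 143 = 572$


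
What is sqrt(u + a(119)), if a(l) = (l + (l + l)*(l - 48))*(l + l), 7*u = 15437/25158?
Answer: sqrt(2563375274228922)/25158 ≈ 2012.5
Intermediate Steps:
u = 15437/176106 (u = (15437/25158)/7 = (15437*(1/25158))/7 = (1/7)*(15437/25158) = 15437/176106 ≈ 0.087657)
a(l) = 2*l*(l + 2*l*(-48 + l)) (a(l) = (l + (2*l)*(-48 + l))*(2*l) = (l + 2*l*(-48 + l))*(2*l) = 2*l*(l + 2*l*(-48 + l)))
sqrt(u + a(119)) = sqrt(15437/176106 + 119**2*(-190 + 4*119)) = sqrt(15437/176106 + 14161*(-190 + 476)) = sqrt(15437/176106 + 14161*286) = sqrt(15437/176106 + 4050046) = sqrt(713237416313/176106) = sqrt(2563375274228922)/25158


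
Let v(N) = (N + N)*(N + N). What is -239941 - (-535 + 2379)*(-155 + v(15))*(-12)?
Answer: 16245419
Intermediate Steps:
v(N) = 4*N**2 (v(N) = (2*N)*(2*N) = 4*N**2)
-239941 - (-535 + 2379)*(-155 + v(15))*(-12) = -239941 - (-535 + 2379)*(-155 + 4*15**2)*(-12) = -239941 - 1844*(-155 + 4*225)*(-12) = -239941 - 1844*(-155 + 900)*(-12) = -239941 - 1844*745*(-12) = -239941 - 1373780*(-12) = -239941 - 1*(-16485360) = -239941 + 16485360 = 16245419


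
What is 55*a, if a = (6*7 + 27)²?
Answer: 261855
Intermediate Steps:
a = 4761 (a = (42 + 27)² = 69² = 4761)
55*a = 55*4761 = 261855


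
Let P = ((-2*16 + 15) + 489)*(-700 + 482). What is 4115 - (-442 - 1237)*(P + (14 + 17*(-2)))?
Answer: -172791849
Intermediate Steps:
P = -102896 (P = ((-32 + 15) + 489)*(-218) = (-17 + 489)*(-218) = 472*(-218) = -102896)
4115 - (-442 - 1237)*(P + (14 + 17*(-2))) = 4115 - (-442 - 1237)*(-102896 + (14 + 17*(-2))) = 4115 - (-1679)*(-102896 + (14 - 34)) = 4115 - (-1679)*(-102896 - 20) = 4115 - (-1679)*(-102916) = 4115 - 1*172795964 = 4115 - 172795964 = -172791849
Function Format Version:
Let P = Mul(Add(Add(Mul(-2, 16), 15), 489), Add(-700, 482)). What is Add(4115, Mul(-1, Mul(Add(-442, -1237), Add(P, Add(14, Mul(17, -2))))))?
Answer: -172791849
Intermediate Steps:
P = -102896 (P = Mul(Add(Add(-32, 15), 489), -218) = Mul(Add(-17, 489), -218) = Mul(472, -218) = -102896)
Add(4115, Mul(-1, Mul(Add(-442, -1237), Add(P, Add(14, Mul(17, -2)))))) = Add(4115, Mul(-1, Mul(Add(-442, -1237), Add(-102896, Add(14, Mul(17, -2)))))) = Add(4115, Mul(-1, Mul(-1679, Add(-102896, Add(14, -34))))) = Add(4115, Mul(-1, Mul(-1679, Add(-102896, -20)))) = Add(4115, Mul(-1, Mul(-1679, -102916))) = Add(4115, Mul(-1, 172795964)) = Add(4115, -172795964) = -172791849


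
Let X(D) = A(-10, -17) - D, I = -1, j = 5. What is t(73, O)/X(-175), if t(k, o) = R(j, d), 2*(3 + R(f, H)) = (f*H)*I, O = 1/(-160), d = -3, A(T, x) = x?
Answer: 9/316 ≈ 0.028481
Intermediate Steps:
X(D) = -17 - D
O = -1/160 ≈ -0.0062500
R(f, H) = -3 - H*f/2 (R(f, H) = -3 + ((f*H)*(-1))/2 = -3 + ((H*f)*(-1))/2 = -3 + (-H*f)/2 = -3 - H*f/2)
t(k, o) = 9/2 (t(k, o) = -3 - 1/2*(-3)*5 = -3 + 15/2 = 9/2)
t(73, O)/X(-175) = 9/(2*(-17 - 1*(-175))) = 9/(2*(-17 + 175)) = (9/2)/158 = (9/2)*(1/158) = 9/316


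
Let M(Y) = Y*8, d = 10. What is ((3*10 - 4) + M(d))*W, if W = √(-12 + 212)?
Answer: 1060*√2 ≈ 1499.1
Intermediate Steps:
W = 10*√2 (W = √200 = 10*√2 ≈ 14.142)
M(Y) = 8*Y
((3*10 - 4) + M(d))*W = ((3*10 - 4) + 8*10)*(10*√2) = ((30 - 4) + 80)*(10*√2) = (26 + 80)*(10*√2) = 106*(10*√2) = 1060*√2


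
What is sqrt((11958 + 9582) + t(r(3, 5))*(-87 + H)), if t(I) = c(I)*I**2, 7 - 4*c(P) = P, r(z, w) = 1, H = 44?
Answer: sqrt(85902)/2 ≈ 146.55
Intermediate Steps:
c(P) = 7/4 - P/4
t(I) = I**2*(7/4 - I/4) (t(I) = (7/4 - I/4)*I**2 = I**2*(7/4 - I/4))
sqrt((11958 + 9582) + t(r(3, 5))*(-87 + H)) = sqrt((11958 + 9582) + ((1/4)*1**2*(7 - 1*1))*(-87 + 44)) = sqrt(21540 + ((1/4)*1*(7 - 1))*(-43)) = sqrt(21540 + ((1/4)*1*6)*(-43)) = sqrt(21540 + (3/2)*(-43)) = sqrt(21540 - 129/2) = sqrt(42951/2) = sqrt(85902)/2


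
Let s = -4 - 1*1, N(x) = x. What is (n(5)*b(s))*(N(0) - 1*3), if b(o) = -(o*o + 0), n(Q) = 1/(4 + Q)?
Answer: 25/3 ≈ 8.3333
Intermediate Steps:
s = -5 (s = -4 - 1 = -5)
b(o) = -o² (b(o) = -(o² + 0) = -o²)
(n(5)*b(s))*(N(0) - 1*3) = ((-1*(-5)²)/(4 + 5))*(0 - 1*3) = ((-1*25)/9)*(0 - 3) = ((⅑)*(-25))*(-3) = -25/9*(-3) = 25/3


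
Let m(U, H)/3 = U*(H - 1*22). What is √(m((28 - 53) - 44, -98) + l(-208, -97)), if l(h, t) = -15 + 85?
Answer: √24910 ≈ 157.83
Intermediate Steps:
m(U, H) = 3*U*(-22 + H) (m(U, H) = 3*(U*(H - 1*22)) = 3*(U*(H - 22)) = 3*(U*(-22 + H)) = 3*U*(-22 + H))
l(h, t) = 70
√(m((28 - 53) - 44, -98) + l(-208, -97)) = √(3*((28 - 53) - 44)*(-22 - 98) + 70) = √(3*(-25 - 44)*(-120) + 70) = √(3*(-69)*(-120) + 70) = √(24840 + 70) = √24910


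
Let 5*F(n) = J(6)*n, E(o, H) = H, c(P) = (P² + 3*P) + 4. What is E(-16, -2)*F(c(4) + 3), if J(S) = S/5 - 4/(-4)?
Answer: -154/5 ≈ -30.800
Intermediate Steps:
c(P) = 4 + P² + 3*P
J(S) = 1 + S/5 (J(S) = S*(⅕) - 4*(-¼) = S/5 + 1 = 1 + S/5)
F(n) = 11*n/25 (F(n) = ((1 + (⅕)*6)*n)/5 = ((1 + 6/5)*n)/5 = (11*n/5)/5 = 11*n/25)
E(-16, -2)*F(c(4) + 3) = -22*((4 + 4² + 3*4) + 3)/25 = -22*((4 + 16 + 12) + 3)/25 = -22*(32 + 3)/25 = -22*35/25 = -2*77/5 = -154/5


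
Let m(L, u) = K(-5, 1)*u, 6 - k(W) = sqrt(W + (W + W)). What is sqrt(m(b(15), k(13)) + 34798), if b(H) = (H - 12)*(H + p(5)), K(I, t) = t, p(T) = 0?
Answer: sqrt(34804 - sqrt(39)) ≈ 186.54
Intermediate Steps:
k(W) = 6 - sqrt(3)*sqrt(W) (k(W) = 6 - sqrt(W + (W + W)) = 6 - sqrt(W + 2*W) = 6 - sqrt(3*W) = 6 - sqrt(3)*sqrt(W))
b(H) = H*(-12 + H) (b(H) = (H - 12)*(H + 0) = (-12 + H)*H = H*(-12 + H))
m(L, u) = u (m(L, u) = 1*u = u)
sqrt(m(b(15), k(13)) + 34798) = sqrt((6 - sqrt(3)*sqrt(13)) + 34798) = sqrt((6 - sqrt(39)) + 34798) = sqrt(34804 - sqrt(39))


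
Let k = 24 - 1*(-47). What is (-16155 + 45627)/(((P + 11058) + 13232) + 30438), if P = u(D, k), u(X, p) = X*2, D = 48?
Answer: 3684/6853 ≈ 0.53757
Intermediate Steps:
k = 71 (k = 24 + 47 = 71)
u(X, p) = 2*X
P = 96 (P = 2*48 = 96)
(-16155 + 45627)/(((P + 11058) + 13232) + 30438) = (-16155 + 45627)/(((96 + 11058) + 13232) + 30438) = 29472/((11154 + 13232) + 30438) = 29472/(24386 + 30438) = 29472/54824 = 29472*(1/54824) = 3684/6853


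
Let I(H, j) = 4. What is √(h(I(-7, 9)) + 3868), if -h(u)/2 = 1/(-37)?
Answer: 3*√588374/37 ≈ 62.194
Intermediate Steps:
h(u) = 2/37 (h(u) = -2/(-37) = -2*(-1/37) = 2/37)
√(h(I(-7, 9)) + 3868) = √(2/37 + 3868) = √(143118/37) = 3*√588374/37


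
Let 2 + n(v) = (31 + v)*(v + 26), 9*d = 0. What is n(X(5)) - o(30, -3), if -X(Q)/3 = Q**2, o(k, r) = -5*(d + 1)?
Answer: 2159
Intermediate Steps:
d = 0 (d = (1/9)*0 = 0)
o(k, r) = -5 (o(k, r) = -5*(0 + 1) = -5*1 = -5)
X(Q) = -3*Q**2
n(v) = -2 + (26 + v)*(31 + v) (n(v) = -2 + (31 + v)*(v + 26) = -2 + (31 + v)*(26 + v) = -2 + (26 + v)*(31 + v))
n(X(5)) - o(30, -3) = (804 + (-3*5**2)**2 + 57*(-3*5**2)) - 1*(-5) = (804 + (-3*25)**2 + 57*(-3*25)) + 5 = (804 + (-75)**2 + 57*(-75)) + 5 = (804 + 5625 - 4275) + 5 = 2154 + 5 = 2159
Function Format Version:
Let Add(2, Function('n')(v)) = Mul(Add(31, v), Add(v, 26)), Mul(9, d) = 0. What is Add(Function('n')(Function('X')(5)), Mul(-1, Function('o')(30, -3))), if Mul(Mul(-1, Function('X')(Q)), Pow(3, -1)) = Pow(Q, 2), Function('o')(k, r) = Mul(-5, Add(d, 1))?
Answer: 2159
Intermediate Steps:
d = 0 (d = Mul(Rational(1, 9), 0) = 0)
Function('o')(k, r) = -5 (Function('o')(k, r) = Mul(-5, Add(0, 1)) = Mul(-5, 1) = -5)
Function('X')(Q) = Mul(-3, Pow(Q, 2))
Function('n')(v) = Add(-2, Mul(Add(26, v), Add(31, v))) (Function('n')(v) = Add(-2, Mul(Add(31, v), Add(v, 26))) = Add(-2, Mul(Add(31, v), Add(26, v))) = Add(-2, Mul(Add(26, v), Add(31, v))))
Add(Function('n')(Function('X')(5)), Mul(-1, Function('o')(30, -3))) = Add(Add(804, Pow(Mul(-3, Pow(5, 2)), 2), Mul(57, Mul(-3, Pow(5, 2)))), Mul(-1, -5)) = Add(Add(804, Pow(Mul(-3, 25), 2), Mul(57, Mul(-3, 25))), 5) = Add(Add(804, Pow(-75, 2), Mul(57, -75)), 5) = Add(Add(804, 5625, -4275), 5) = Add(2154, 5) = 2159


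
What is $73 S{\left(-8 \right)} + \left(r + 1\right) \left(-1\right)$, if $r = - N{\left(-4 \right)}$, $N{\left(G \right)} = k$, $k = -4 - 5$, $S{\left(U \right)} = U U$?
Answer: $4662$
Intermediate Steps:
$S{\left(U \right)} = U^{2}$
$k = -9$
$N{\left(G \right)} = -9$
$r = 9$ ($r = \left(-1\right) \left(-9\right) = 9$)
$73 S{\left(-8 \right)} + \left(r + 1\right) \left(-1\right) = 73 \left(-8\right)^{2} + \left(9 + 1\right) \left(-1\right) = 73 \cdot 64 + 10 \left(-1\right) = 4672 - 10 = 4662$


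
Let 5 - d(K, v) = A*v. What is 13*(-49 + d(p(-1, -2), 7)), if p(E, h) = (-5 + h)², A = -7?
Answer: 65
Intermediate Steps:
d(K, v) = 5 + 7*v (d(K, v) = 5 - (-7)*v = 5 + 7*v)
13*(-49 + d(p(-1, -2), 7)) = 13*(-49 + (5 + 7*7)) = 13*(-49 + (5 + 49)) = 13*(-49 + 54) = 13*5 = 65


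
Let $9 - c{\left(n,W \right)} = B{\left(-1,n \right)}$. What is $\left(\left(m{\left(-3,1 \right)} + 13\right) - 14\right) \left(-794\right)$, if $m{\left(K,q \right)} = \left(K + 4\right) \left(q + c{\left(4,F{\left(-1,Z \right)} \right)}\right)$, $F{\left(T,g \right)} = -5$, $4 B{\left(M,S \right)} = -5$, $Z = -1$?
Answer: $- \frac{16277}{2} \approx -8138.5$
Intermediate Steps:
$B{\left(M,S \right)} = - \frac{5}{4}$ ($B{\left(M,S \right)} = \frac{1}{4} \left(-5\right) = - \frac{5}{4}$)
$c{\left(n,W \right)} = \frac{41}{4}$ ($c{\left(n,W \right)} = 9 - - \frac{5}{4} = 9 + \frac{5}{4} = \frac{41}{4}$)
$m{\left(K,q \right)} = \left(4 + K\right) \left(\frac{41}{4} + q\right)$ ($m{\left(K,q \right)} = \left(K + 4\right) \left(q + \frac{41}{4}\right) = \left(4 + K\right) \left(\frac{41}{4} + q\right)$)
$\left(\left(m{\left(-3,1 \right)} + 13\right) - 14\right) \left(-794\right) = \left(\left(\left(41 + 4 \cdot 1 + \frac{41}{4} \left(-3\right) - 3\right) + 13\right) - 14\right) \left(-794\right) = \left(\left(\left(41 + 4 - \frac{123}{4} - 3\right) + 13\right) - 14\right) \left(-794\right) = \left(\left(\frac{45}{4} + 13\right) - 14\right) \left(-794\right) = \left(\frac{97}{4} - 14\right) \left(-794\right) = \frac{41}{4} \left(-794\right) = - \frac{16277}{2}$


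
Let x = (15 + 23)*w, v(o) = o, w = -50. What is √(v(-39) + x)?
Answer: I*√1939 ≈ 44.034*I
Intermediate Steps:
x = -1900 (x = (15 + 23)*(-50) = 38*(-50) = -1900)
√(v(-39) + x) = √(-39 - 1900) = √(-1939) = I*√1939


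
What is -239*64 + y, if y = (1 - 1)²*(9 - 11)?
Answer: -15296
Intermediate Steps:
y = 0 (y = 0²*(-2) = 0*(-2) = 0)
-239*64 + y = -239*64 + 0 = -15296 + 0 = -15296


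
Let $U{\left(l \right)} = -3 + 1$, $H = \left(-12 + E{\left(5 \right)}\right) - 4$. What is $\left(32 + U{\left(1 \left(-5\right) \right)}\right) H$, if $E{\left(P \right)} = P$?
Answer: $-330$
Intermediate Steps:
$H = -11$ ($H = \left(-12 + 5\right) - 4 = -7 - 4 = -11$)
$U{\left(l \right)} = -2$
$\left(32 + U{\left(1 \left(-5\right) \right)}\right) H = \left(32 - 2\right) \left(-11\right) = 30 \left(-11\right) = -330$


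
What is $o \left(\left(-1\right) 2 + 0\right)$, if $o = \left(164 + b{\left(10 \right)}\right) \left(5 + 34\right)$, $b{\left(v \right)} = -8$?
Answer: $-12168$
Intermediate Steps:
$o = 6084$ ($o = \left(164 - 8\right) \left(5 + 34\right) = 156 \cdot 39 = 6084$)
$o \left(\left(-1\right) 2 + 0\right) = 6084 \left(\left(-1\right) 2 + 0\right) = 6084 \left(-2 + 0\right) = 6084 \left(-2\right) = -12168$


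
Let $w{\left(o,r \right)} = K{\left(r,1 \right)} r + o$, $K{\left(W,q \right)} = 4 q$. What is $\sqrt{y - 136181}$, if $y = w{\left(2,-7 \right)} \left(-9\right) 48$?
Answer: $i \sqrt{124949} \approx 353.48 i$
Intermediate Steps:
$w{\left(o,r \right)} = o + 4 r$ ($w{\left(o,r \right)} = 4 \cdot 1 r + o = 4 r + o = o + 4 r$)
$y = 11232$ ($y = \left(2 + 4 \left(-7\right)\right) \left(-9\right) 48 = \left(2 - 28\right) \left(-9\right) 48 = \left(-26\right) \left(-9\right) 48 = 234 \cdot 48 = 11232$)
$\sqrt{y - 136181} = \sqrt{11232 - 136181} = \sqrt{-124949} = i \sqrt{124949}$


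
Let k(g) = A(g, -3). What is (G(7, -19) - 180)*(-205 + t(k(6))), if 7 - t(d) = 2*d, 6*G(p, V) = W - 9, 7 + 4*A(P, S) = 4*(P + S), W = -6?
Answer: 146365/4 ≈ 36591.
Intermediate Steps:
A(P, S) = -7/4 + P + S (A(P, S) = -7/4 + (4*(P + S))/4 = -7/4 + (4*P + 4*S)/4 = -7/4 + (P + S) = -7/4 + P + S)
k(g) = -19/4 + g (k(g) = -7/4 + g - 3 = -19/4 + g)
G(p, V) = -5/2 (G(p, V) = (-6 - 9)/6 = (1/6)*(-15) = -5/2)
t(d) = 7 - 2*d
(G(7, -19) - 180)*(-205 + t(k(6))) = (-5/2 - 180)*(-205 + (7 - 2*(-19/4 + 6))) = -365*(-205 + (7 - 2*5/4))/2 = -365*(-205 + (7 - 5/2))/2 = -365*(-205 + 9/2)/2 = -365/2*(-401/2) = 146365/4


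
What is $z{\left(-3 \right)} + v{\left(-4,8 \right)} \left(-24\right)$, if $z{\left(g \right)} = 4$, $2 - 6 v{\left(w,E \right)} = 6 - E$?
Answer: $-12$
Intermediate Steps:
$v{\left(w,E \right)} = - \frac{2}{3} + \frac{E}{6}$ ($v{\left(w,E \right)} = \frac{1}{3} - \frac{6 - E}{6} = \frac{1}{3} + \left(-1 + \frac{E}{6}\right) = - \frac{2}{3} + \frac{E}{6}$)
$z{\left(-3 \right)} + v{\left(-4,8 \right)} \left(-24\right) = 4 + \left(- \frac{2}{3} + \frac{1}{6} \cdot 8\right) \left(-24\right) = 4 + \left(- \frac{2}{3} + \frac{4}{3}\right) \left(-24\right) = 4 + \frac{2}{3} \left(-24\right) = 4 - 16 = -12$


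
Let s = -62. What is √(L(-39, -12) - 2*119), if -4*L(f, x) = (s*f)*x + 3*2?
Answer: √28058/2 ≈ 83.753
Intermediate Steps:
L(f, x) = -3/2 + 31*f*x/2 (L(f, x) = -((-62*f)*x + 3*2)/4 = -(-62*f*x + 6)/4 = -(6 - 62*f*x)/4 = -3/2 + 31*f*x/2)
√(L(-39, -12) - 2*119) = √((-3/2 + (31/2)*(-39)*(-12)) - 2*119) = √((-3/2 + 7254) - 238) = √(14505/2 - 238) = √(14029/2) = √28058/2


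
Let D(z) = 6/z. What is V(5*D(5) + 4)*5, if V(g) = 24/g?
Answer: 12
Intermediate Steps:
V(5*D(5) + 4)*5 = (24/(5*(6/5) + 4))*5 = (24/(6 + 4))*5 = (24/10)*5 = (24*(⅒))*5 = (12/5)*5 = 12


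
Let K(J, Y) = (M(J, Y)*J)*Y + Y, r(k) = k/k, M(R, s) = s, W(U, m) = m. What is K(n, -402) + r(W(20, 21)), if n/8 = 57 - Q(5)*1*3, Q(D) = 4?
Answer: 58177039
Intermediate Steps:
n = 360 (n = 8*(57 - 4*1*3) = 8*(57 - 4*3) = 8*(57 - 1*12) = 8*(57 - 12) = 8*45 = 360)
r(k) = 1
K(J, Y) = Y + J*Y**2 (K(J, Y) = (Y*J)*Y + Y = (J*Y)*Y + Y = J*Y**2 + Y = Y + J*Y**2)
K(n, -402) + r(W(20, 21)) = -402*(1 + 360*(-402)) + 1 = -402*(1 - 144720) + 1 = -402*(-144719) + 1 = 58177038 + 1 = 58177039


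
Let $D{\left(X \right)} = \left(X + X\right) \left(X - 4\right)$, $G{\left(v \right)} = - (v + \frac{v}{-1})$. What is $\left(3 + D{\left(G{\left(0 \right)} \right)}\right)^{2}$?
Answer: $9$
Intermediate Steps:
$G{\left(v \right)} = 0$ ($G{\left(v \right)} = - (v + v \left(-1\right)) = - (v - v) = \left(-1\right) 0 = 0$)
$D{\left(X \right)} = 2 X \left(-4 + X\right)$
$\left(3 + D{\left(G{\left(0 \right)} \right)}\right)^{2} = \left(3 + 2 \cdot 0 \left(-4 + 0\right)\right)^{2} = \left(3 + 2 \cdot 0 \left(-4\right)\right)^{2} = \left(3 + 0\right)^{2} = 3^{2} = 9$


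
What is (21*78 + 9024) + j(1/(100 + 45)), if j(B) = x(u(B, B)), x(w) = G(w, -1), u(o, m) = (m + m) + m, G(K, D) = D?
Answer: 10661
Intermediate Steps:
u(o, m) = 3*m (u(o, m) = 2*m + m = 3*m)
x(w) = -1
j(B) = -1
(21*78 + 9024) + j(1/(100 + 45)) = (21*78 + 9024) - 1 = (1638 + 9024) - 1 = 10662 - 1 = 10661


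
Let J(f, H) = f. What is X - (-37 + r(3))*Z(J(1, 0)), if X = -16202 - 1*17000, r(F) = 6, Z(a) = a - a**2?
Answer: -33202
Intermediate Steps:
X = -33202 (X = -16202 - 17000 = -33202)
X - (-37 + r(3))*Z(J(1, 0)) = -33202 - (-37 + 6)*1*(1 - 1*1) = -33202 - (-31)*1*(1 - 1) = -33202 - (-31)*1*0 = -33202 - (-31)*0 = -33202 - 1*0 = -33202 + 0 = -33202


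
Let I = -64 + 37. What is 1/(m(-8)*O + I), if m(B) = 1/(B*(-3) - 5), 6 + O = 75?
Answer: -19/444 ≈ -0.042793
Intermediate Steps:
O = 69 (O = -6 + 75 = 69)
m(B) = 1/(-5 - 3*B) (m(B) = 1/(-3*B - 5) = 1/(-5 - 3*B))
I = -27
1/(m(-8)*O + I) = 1/(-1/(5 + 3*(-8))*69 - 27) = 1/(-1/(5 - 24)*69 - 27) = 1/(-1/(-19)*69 - 27) = 1/(-1*(-1/19)*69 - 27) = 1/((1/19)*69 - 27) = 1/(69/19 - 27) = 1/(-444/19) = -19/444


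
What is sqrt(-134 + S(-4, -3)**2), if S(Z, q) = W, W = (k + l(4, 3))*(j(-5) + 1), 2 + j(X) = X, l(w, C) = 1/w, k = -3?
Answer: sqrt(553)/2 ≈ 11.758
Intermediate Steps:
j(X) = -2 + X
W = 33/2 (W = (-3 + 1/4)*((-2 - 5) + 1) = (-3 + 1/4)*(-7 + 1) = -11/4*(-6) = 33/2 ≈ 16.500)
S(Z, q) = 33/2
sqrt(-134 + S(-4, -3)**2) = sqrt(-134 + (33/2)**2) = sqrt(-134 + 1089/4) = sqrt(553/4) = sqrt(553)/2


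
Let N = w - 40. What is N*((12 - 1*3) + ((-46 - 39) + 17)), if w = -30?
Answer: 4130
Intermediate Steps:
N = -70 (N = -30 - 40 = -70)
N*((12 - 1*3) + ((-46 - 39) + 17)) = -70*((12 - 1*3) + ((-46 - 39) + 17)) = -70*((12 - 3) + (-85 + 17)) = -70*(9 - 68) = -70*(-59) = 4130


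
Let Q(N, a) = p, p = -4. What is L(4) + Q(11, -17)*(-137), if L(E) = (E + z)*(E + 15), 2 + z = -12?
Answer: 358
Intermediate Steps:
z = -14 (z = -2 - 12 = -14)
Q(N, a) = -4
L(E) = (-14 + E)*(15 + E) (L(E) = (E - 14)*(E + 15) = (-14 + E)*(15 + E))
L(4) + Q(11, -17)*(-137) = (-210 + 4 + 4²) - 4*(-137) = (-210 + 4 + 16) + 548 = -190 + 548 = 358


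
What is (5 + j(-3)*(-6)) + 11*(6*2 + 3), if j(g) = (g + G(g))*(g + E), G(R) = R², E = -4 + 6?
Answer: 206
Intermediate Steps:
E = 2
j(g) = (2 + g)*(g + g²) (j(g) = (g + g²)*(g + 2) = (g + g²)*(2 + g) = (2 + g)*(g + g²))
(5 + j(-3)*(-6)) + 11*(6*2 + 3) = (5 - 3*(2 + (-3)² + 3*(-3))*(-6)) + 11*(6*2 + 3) = (5 - 3*(2 + 9 - 9)*(-6)) + 11*(12 + 3) = (5 - 3*2*(-6)) + 11*15 = (5 - 6*(-6)) + 165 = (5 + 36) + 165 = 41 + 165 = 206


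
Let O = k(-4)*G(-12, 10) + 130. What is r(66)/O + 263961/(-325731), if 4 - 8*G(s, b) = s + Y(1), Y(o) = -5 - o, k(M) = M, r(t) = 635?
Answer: 8353706/1845809 ≈ 4.5258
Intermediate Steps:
G(s, b) = 5/4 - s/8 (G(s, b) = ½ - (s + (-5 - 1*1))/8 = ½ - (s + (-5 - 1))/8 = ½ - (s - 6)/8 = ½ - (-6 + s)/8 = ½ + (¾ - s/8) = 5/4 - s/8)
O = 119 (O = -4*(5/4 - ⅛*(-12)) + 130 = -4*(5/4 + 3/2) + 130 = -4*11/4 + 130 = -11 + 130 = 119)
r(66)/O + 263961/(-325731) = 635/119 + 263961/(-325731) = 635*(1/119) + 263961*(-1/325731) = 635/119 - 87987/108577 = 8353706/1845809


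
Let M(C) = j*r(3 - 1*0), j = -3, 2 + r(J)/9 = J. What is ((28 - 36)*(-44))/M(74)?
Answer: -352/27 ≈ -13.037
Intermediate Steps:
r(J) = -18 + 9*J
M(C) = -27 (M(C) = -3*(-18 + 9*(3 - 1*0)) = -3*(-18 + 9*(3 + 0)) = -3*(-18 + 9*3) = -3*(-18 + 27) = -3*9 = -27)
((28 - 36)*(-44))/M(74) = ((28 - 36)*(-44))/(-27) = -8*(-44)*(-1/27) = 352*(-1/27) = -352/27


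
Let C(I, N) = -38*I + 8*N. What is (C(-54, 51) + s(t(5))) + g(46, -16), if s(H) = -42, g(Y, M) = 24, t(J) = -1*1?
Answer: 2442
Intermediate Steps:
t(J) = -1
(C(-54, 51) + s(t(5))) + g(46, -16) = ((-38*(-54) + 8*51) - 42) + 24 = ((2052 + 408) - 42) + 24 = (2460 - 42) + 24 = 2418 + 24 = 2442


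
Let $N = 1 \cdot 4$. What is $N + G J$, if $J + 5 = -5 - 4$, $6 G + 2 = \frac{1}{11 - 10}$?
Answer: $\frac{19}{3} \approx 6.3333$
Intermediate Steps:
$G = - \frac{1}{6}$ ($G = - \frac{1}{3} + \frac{1}{6 \left(11 - 10\right)} = - \frac{1}{3} + \frac{1}{6 \cdot 1} = - \frac{1}{3} + \frac{1}{6} \cdot 1 = - \frac{1}{3} + \frac{1}{6} = - \frac{1}{6} \approx -0.16667$)
$J = -14$ ($J = -5 - 9 = -14$)
$N = 4$
$N + G J = 4 - - \frac{7}{3} = 4 + \frac{7}{3} = \frac{19}{3}$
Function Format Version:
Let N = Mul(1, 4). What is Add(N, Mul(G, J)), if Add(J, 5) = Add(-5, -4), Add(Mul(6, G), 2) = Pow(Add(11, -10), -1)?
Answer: Rational(19, 3) ≈ 6.3333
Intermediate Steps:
G = Rational(-1, 6) (G = Add(Rational(-1, 3), Mul(Rational(1, 6), Pow(Add(11, -10), -1))) = Add(Rational(-1, 3), Mul(Rational(1, 6), Pow(1, -1))) = Add(Rational(-1, 3), Mul(Rational(1, 6), 1)) = Add(Rational(-1, 3), Rational(1, 6)) = Rational(-1, 6) ≈ -0.16667)
J = -14 (J = Add(-5, Add(-5, -4)) = Add(-5, -9) = -14)
N = 4
Add(N, Mul(G, J)) = Add(4, Mul(Rational(-1, 6), -14)) = Add(4, Rational(7, 3)) = Rational(19, 3)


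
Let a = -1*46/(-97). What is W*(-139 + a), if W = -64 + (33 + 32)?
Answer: -13437/97 ≈ -138.53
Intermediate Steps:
W = 1 (W = -64 + 65 = 1)
a = 46/97 (a = -46*(-1/97) = 46/97 ≈ 0.47423)
W*(-139 + a) = 1*(-139 + 46/97) = 1*(-13437/97) = -13437/97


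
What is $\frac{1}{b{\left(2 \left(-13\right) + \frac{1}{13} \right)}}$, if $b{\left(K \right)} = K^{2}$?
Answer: $\frac{169}{113569} \approx 0.0014881$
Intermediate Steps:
$\frac{1}{b{\left(2 \left(-13\right) + \frac{1}{13} \right)}} = \frac{1}{\left(2 \left(-13\right) + \frac{1}{13}\right)^{2}} = \frac{1}{\left(-26 + \frac{1}{13}\right)^{2}} = \frac{1}{\left(- \frac{337}{13}\right)^{2}} = \frac{1}{\frac{113569}{169}} = \frac{169}{113569}$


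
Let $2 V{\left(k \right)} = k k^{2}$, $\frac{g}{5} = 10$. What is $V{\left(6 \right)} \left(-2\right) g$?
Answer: $-10800$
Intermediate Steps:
$g = 50$ ($g = 5 \cdot 10 = 50$)
$V{\left(k \right)} = \frac{k^{3}}{2}$ ($V{\left(k \right)} = \frac{k k^{2}}{2} = \frac{k^{3}}{2}$)
$V{\left(6 \right)} \left(-2\right) g = \frac{6^{3}}{2} \left(-2\right) 50 = \frac{1}{2} \cdot 216 \left(-2\right) 50 = 108 \left(-2\right) 50 = \left(-216\right) 50 = -10800$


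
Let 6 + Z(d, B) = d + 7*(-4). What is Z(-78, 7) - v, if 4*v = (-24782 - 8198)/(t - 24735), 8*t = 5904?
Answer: -2695909/23997 ≈ -112.34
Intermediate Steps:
t = 738 (t = (⅛)*5904 = 738)
Z(d, B) = -34 + d (Z(d, B) = -6 + (d + 7*(-4)) = -6 + (d - 28) = -6 + (-28 + d) = -34 + d)
v = 8245/23997 (v = ((-24782 - 8198)/(738 - 24735))/4 = (-32980/(-23997))/4 = (-32980*(-1/23997))/4 = (¼)*(32980/23997) = 8245/23997 ≈ 0.34358)
Z(-78, 7) - v = (-34 - 78) - 1*8245/23997 = -112 - 8245/23997 = -2695909/23997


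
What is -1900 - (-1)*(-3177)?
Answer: -5077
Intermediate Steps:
-1900 - (-1)*(-3177) = -1900 - 1*3177 = -1900 - 3177 = -5077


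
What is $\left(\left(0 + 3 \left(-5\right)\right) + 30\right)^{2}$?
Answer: $225$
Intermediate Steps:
$\left(\left(0 + 3 \left(-5\right)\right) + 30\right)^{2} = \left(\left(0 - 15\right) + 30\right)^{2} = \left(-15 + 30\right)^{2} = 15^{2} = 225$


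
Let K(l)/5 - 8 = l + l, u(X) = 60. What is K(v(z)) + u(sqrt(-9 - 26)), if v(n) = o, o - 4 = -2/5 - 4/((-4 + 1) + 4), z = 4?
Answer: 96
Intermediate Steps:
o = -2/5 (o = 4 + (-2/5 - 4/((-4 + 1) + 4)) = 4 + (-2*1/5 - 4/(-3 + 4)) = 4 + (-2/5 - 4/1) = 4 + (-2/5 - 4*1) = 4 + (-2/5 - 4) = 4 - 22/5 = -2/5 ≈ -0.40000)
v(n) = -2/5
K(l) = 40 + 10*l (K(l) = 40 + 5*(l + l) = 40 + 5*(2*l) = 40 + 10*l)
K(v(z)) + u(sqrt(-9 - 26)) = (40 + 10*(-2/5)) + 60 = (40 - 4) + 60 = 36 + 60 = 96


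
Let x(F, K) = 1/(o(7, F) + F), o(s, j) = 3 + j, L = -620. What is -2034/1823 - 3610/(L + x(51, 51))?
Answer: 558596784/118675477 ≈ 4.7069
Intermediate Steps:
x(F, K) = 1/(3 + 2*F) (x(F, K) = 1/((3 + F) + F) = 1/(3 + 2*F))
-2034/1823 - 3610/(L + x(51, 51)) = -2034/1823 - 3610/(-620 + 1/(3 + 2*51)) = -2034*1/1823 - 3610/(-620 + 1/(3 + 102)) = -2034/1823 - 3610/(-620 + 1/105) = -2034/1823 - 3610/(-65099/105) = -2034/1823 - 3610*(-105/65099) = -2034/1823 + 379050/65099 = 558596784/118675477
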